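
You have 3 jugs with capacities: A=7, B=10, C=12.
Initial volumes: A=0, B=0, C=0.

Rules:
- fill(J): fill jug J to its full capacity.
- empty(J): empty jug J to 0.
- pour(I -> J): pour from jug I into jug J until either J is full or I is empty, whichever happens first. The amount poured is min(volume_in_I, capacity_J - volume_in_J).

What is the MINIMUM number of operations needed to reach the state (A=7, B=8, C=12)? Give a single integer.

Answer: 5

Derivation:
BFS from (A=0, B=0, C=0). One shortest path:
  1. fill(A) -> (A=7 B=0 C=0)
  2. fill(B) -> (A=7 B=10 C=0)
  3. pour(B -> C) -> (A=7 B=0 C=10)
  4. fill(B) -> (A=7 B=10 C=10)
  5. pour(B -> C) -> (A=7 B=8 C=12)
Reached target in 5 moves.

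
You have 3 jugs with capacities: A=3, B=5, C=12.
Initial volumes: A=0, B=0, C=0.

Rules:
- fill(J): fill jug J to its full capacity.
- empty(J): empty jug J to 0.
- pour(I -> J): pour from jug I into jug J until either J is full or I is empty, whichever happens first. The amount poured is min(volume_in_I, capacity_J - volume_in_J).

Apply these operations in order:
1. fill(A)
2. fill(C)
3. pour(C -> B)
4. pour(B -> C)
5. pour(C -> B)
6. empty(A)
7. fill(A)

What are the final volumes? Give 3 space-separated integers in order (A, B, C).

Step 1: fill(A) -> (A=3 B=0 C=0)
Step 2: fill(C) -> (A=3 B=0 C=12)
Step 3: pour(C -> B) -> (A=3 B=5 C=7)
Step 4: pour(B -> C) -> (A=3 B=0 C=12)
Step 5: pour(C -> B) -> (A=3 B=5 C=7)
Step 6: empty(A) -> (A=0 B=5 C=7)
Step 7: fill(A) -> (A=3 B=5 C=7)

Answer: 3 5 7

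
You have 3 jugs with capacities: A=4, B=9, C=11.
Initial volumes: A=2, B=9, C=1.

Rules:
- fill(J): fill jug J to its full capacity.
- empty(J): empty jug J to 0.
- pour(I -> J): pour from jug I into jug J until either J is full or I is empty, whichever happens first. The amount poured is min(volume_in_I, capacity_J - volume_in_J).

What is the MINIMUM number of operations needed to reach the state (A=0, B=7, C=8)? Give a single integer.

Answer: 5

Derivation:
BFS from (A=2, B=9, C=1). One shortest path:
  1. empty(C) -> (A=2 B=9 C=0)
  2. pour(B -> A) -> (A=4 B=7 C=0)
  3. pour(A -> C) -> (A=0 B=7 C=4)
  4. fill(A) -> (A=4 B=7 C=4)
  5. pour(A -> C) -> (A=0 B=7 C=8)
Reached target in 5 moves.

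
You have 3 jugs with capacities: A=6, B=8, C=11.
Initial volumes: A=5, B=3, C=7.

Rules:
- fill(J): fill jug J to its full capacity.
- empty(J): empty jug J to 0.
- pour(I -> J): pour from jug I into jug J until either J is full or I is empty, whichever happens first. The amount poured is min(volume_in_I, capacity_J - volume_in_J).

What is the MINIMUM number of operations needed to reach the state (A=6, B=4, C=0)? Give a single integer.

BFS from (A=5, B=3, C=7). One shortest path:
  1. empty(A) -> (A=0 B=3 C=7)
  2. pour(C -> A) -> (A=6 B=3 C=1)
  3. pour(C -> B) -> (A=6 B=4 C=0)
Reached target in 3 moves.

Answer: 3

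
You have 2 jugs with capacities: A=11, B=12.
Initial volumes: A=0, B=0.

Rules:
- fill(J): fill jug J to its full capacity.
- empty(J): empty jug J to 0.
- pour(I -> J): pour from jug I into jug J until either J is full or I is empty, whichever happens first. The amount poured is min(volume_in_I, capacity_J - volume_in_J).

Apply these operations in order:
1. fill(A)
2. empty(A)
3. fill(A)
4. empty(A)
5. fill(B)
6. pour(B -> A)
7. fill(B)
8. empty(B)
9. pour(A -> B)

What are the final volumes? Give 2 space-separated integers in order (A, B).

Step 1: fill(A) -> (A=11 B=0)
Step 2: empty(A) -> (A=0 B=0)
Step 3: fill(A) -> (A=11 B=0)
Step 4: empty(A) -> (A=0 B=0)
Step 5: fill(B) -> (A=0 B=12)
Step 6: pour(B -> A) -> (A=11 B=1)
Step 7: fill(B) -> (A=11 B=12)
Step 8: empty(B) -> (A=11 B=0)
Step 9: pour(A -> B) -> (A=0 B=11)

Answer: 0 11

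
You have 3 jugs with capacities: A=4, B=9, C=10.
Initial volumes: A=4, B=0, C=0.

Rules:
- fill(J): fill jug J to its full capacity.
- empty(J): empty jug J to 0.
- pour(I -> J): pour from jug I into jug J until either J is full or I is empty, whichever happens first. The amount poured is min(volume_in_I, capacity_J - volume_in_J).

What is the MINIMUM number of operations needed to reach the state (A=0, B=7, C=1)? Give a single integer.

Answer: 8

Derivation:
BFS from (A=4, B=0, C=0). One shortest path:
  1. fill(B) -> (A=4 B=9 C=0)
  2. pour(B -> C) -> (A=4 B=0 C=9)
  3. pour(A -> C) -> (A=3 B=0 C=10)
  4. pour(C -> B) -> (A=3 B=9 C=1)
  5. empty(B) -> (A=3 B=0 C=1)
  6. pour(A -> B) -> (A=0 B=3 C=1)
  7. fill(A) -> (A=4 B=3 C=1)
  8. pour(A -> B) -> (A=0 B=7 C=1)
Reached target in 8 moves.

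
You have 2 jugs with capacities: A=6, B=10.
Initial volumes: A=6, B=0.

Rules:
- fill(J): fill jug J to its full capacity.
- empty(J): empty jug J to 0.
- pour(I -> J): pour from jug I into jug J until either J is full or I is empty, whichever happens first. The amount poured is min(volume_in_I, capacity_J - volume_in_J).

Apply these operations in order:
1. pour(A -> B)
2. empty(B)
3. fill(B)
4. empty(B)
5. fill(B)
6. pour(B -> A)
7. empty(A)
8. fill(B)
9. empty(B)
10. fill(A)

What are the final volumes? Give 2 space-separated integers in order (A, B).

Answer: 6 0

Derivation:
Step 1: pour(A -> B) -> (A=0 B=6)
Step 2: empty(B) -> (A=0 B=0)
Step 3: fill(B) -> (A=0 B=10)
Step 4: empty(B) -> (A=0 B=0)
Step 5: fill(B) -> (A=0 B=10)
Step 6: pour(B -> A) -> (A=6 B=4)
Step 7: empty(A) -> (A=0 B=4)
Step 8: fill(B) -> (A=0 B=10)
Step 9: empty(B) -> (A=0 B=0)
Step 10: fill(A) -> (A=6 B=0)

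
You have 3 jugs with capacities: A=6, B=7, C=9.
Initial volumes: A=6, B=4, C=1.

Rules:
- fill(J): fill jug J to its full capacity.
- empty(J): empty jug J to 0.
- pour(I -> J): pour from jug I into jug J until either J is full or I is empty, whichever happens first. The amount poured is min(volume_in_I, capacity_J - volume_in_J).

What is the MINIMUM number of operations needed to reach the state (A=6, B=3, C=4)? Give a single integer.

BFS from (A=6, B=4, C=1). One shortest path:
  1. pour(A -> B) -> (A=3 B=7 C=1)
  2. empty(B) -> (A=3 B=0 C=1)
  3. pour(A -> B) -> (A=0 B=3 C=1)
  4. pour(C -> A) -> (A=1 B=3 C=0)
  5. fill(C) -> (A=1 B=3 C=9)
  6. pour(C -> A) -> (A=6 B=3 C=4)
Reached target in 6 moves.

Answer: 6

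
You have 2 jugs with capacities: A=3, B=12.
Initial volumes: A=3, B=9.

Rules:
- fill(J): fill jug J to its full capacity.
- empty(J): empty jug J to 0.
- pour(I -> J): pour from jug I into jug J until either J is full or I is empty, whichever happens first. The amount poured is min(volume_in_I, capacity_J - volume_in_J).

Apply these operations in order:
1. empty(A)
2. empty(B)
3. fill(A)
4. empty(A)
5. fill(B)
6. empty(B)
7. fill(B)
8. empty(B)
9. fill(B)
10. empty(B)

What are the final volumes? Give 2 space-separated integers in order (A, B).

Step 1: empty(A) -> (A=0 B=9)
Step 2: empty(B) -> (A=0 B=0)
Step 3: fill(A) -> (A=3 B=0)
Step 4: empty(A) -> (A=0 B=0)
Step 5: fill(B) -> (A=0 B=12)
Step 6: empty(B) -> (A=0 B=0)
Step 7: fill(B) -> (A=0 B=12)
Step 8: empty(B) -> (A=0 B=0)
Step 9: fill(B) -> (A=0 B=12)
Step 10: empty(B) -> (A=0 B=0)

Answer: 0 0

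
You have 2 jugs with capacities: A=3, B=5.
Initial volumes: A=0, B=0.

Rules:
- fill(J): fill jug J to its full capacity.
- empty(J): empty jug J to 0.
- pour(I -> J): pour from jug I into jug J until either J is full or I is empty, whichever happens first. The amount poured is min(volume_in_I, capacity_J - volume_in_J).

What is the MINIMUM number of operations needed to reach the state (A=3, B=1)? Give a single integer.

Answer: 7

Derivation:
BFS from (A=0, B=0). One shortest path:
  1. fill(A) -> (A=3 B=0)
  2. pour(A -> B) -> (A=0 B=3)
  3. fill(A) -> (A=3 B=3)
  4. pour(A -> B) -> (A=1 B=5)
  5. empty(B) -> (A=1 B=0)
  6. pour(A -> B) -> (A=0 B=1)
  7. fill(A) -> (A=3 B=1)
Reached target in 7 moves.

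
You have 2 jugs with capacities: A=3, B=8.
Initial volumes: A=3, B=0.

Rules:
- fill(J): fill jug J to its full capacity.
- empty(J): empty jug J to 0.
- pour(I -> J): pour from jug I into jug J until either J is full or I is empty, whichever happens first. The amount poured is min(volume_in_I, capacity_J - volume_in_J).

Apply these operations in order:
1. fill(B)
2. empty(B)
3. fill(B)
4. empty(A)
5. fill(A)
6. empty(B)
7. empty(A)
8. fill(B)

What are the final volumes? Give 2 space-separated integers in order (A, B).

Step 1: fill(B) -> (A=3 B=8)
Step 2: empty(B) -> (A=3 B=0)
Step 3: fill(B) -> (A=3 B=8)
Step 4: empty(A) -> (A=0 B=8)
Step 5: fill(A) -> (A=3 B=8)
Step 6: empty(B) -> (A=3 B=0)
Step 7: empty(A) -> (A=0 B=0)
Step 8: fill(B) -> (A=0 B=8)

Answer: 0 8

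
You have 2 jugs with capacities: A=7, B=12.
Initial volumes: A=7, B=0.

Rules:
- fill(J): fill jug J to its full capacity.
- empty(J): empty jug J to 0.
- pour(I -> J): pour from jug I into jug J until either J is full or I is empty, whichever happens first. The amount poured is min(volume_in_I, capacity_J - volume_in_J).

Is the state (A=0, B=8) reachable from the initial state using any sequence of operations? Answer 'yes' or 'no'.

BFS from (A=7, B=0):
  1. empty(A) -> (A=0 B=0)
  2. fill(B) -> (A=0 B=12)
  3. pour(B -> A) -> (A=7 B=5)
  4. empty(A) -> (A=0 B=5)
  5. pour(B -> A) -> (A=5 B=0)
  6. fill(B) -> (A=5 B=12)
  7. pour(B -> A) -> (A=7 B=10)
  8. empty(A) -> (A=0 B=10)
  9. pour(B -> A) -> (A=7 B=3)
  10. empty(A) -> (A=0 B=3)
  11. pour(B -> A) -> (A=3 B=0)
  12. fill(B) -> (A=3 B=12)
  13. pour(B -> A) -> (A=7 B=8)
  14. empty(A) -> (A=0 B=8)
Target reached → yes.

Answer: yes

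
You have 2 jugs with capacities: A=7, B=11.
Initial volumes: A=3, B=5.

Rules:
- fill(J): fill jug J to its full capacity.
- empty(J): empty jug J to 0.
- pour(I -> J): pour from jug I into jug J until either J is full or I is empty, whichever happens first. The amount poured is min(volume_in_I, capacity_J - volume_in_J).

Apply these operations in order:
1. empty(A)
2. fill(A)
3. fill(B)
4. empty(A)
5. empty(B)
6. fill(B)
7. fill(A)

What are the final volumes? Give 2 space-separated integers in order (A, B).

Step 1: empty(A) -> (A=0 B=5)
Step 2: fill(A) -> (A=7 B=5)
Step 3: fill(B) -> (A=7 B=11)
Step 4: empty(A) -> (A=0 B=11)
Step 5: empty(B) -> (A=0 B=0)
Step 6: fill(B) -> (A=0 B=11)
Step 7: fill(A) -> (A=7 B=11)

Answer: 7 11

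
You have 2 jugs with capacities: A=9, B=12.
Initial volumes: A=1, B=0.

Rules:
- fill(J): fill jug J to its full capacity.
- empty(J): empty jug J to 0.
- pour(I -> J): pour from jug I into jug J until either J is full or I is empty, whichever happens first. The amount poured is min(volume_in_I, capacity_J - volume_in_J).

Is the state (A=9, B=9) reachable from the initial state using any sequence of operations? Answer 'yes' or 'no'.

Answer: yes

Derivation:
BFS from (A=1, B=0):
  1. fill(A) -> (A=9 B=0)
  2. pour(A -> B) -> (A=0 B=9)
  3. fill(A) -> (A=9 B=9)
Target reached → yes.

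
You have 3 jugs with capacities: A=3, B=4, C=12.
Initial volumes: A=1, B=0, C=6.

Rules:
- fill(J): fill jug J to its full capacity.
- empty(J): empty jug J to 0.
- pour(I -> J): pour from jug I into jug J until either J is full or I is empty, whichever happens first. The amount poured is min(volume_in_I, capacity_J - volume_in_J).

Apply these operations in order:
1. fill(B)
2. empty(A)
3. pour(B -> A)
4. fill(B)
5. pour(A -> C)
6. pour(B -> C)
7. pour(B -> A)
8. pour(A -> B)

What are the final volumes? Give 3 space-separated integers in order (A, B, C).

Answer: 0 1 12

Derivation:
Step 1: fill(B) -> (A=1 B=4 C=6)
Step 2: empty(A) -> (A=0 B=4 C=6)
Step 3: pour(B -> A) -> (A=3 B=1 C=6)
Step 4: fill(B) -> (A=3 B=4 C=6)
Step 5: pour(A -> C) -> (A=0 B=4 C=9)
Step 6: pour(B -> C) -> (A=0 B=1 C=12)
Step 7: pour(B -> A) -> (A=1 B=0 C=12)
Step 8: pour(A -> B) -> (A=0 B=1 C=12)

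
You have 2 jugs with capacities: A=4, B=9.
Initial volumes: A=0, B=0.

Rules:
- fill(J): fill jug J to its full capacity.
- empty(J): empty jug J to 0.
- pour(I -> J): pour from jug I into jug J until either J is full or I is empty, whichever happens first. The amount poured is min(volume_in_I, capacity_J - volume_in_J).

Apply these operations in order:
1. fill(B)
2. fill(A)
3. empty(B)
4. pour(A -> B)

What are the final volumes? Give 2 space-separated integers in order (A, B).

Step 1: fill(B) -> (A=0 B=9)
Step 2: fill(A) -> (A=4 B=9)
Step 3: empty(B) -> (A=4 B=0)
Step 4: pour(A -> B) -> (A=0 B=4)

Answer: 0 4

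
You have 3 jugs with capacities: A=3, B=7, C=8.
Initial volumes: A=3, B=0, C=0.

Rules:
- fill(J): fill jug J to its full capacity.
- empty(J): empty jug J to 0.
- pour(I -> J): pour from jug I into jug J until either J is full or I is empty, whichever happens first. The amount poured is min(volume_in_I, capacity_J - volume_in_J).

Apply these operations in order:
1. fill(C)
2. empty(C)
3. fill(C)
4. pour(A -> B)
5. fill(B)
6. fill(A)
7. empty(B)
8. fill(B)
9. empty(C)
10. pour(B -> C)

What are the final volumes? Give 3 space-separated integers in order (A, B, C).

Step 1: fill(C) -> (A=3 B=0 C=8)
Step 2: empty(C) -> (A=3 B=0 C=0)
Step 3: fill(C) -> (A=3 B=0 C=8)
Step 4: pour(A -> B) -> (A=0 B=3 C=8)
Step 5: fill(B) -> (A=0 B=7 C=8)
Step 6: fill(A) -> (A=3 B=7 C=8)
Step 7: empty(B) -> (A=3 B=0 C=8)
Step 8: fill(B) -> (A=3 B=7 C=8)
Step 9: empty(C) -> (A=3 B=7 C=0)
Step 10: pour(B -> C) -> (A=3 B=0 C=7)

Answer: 3 0 7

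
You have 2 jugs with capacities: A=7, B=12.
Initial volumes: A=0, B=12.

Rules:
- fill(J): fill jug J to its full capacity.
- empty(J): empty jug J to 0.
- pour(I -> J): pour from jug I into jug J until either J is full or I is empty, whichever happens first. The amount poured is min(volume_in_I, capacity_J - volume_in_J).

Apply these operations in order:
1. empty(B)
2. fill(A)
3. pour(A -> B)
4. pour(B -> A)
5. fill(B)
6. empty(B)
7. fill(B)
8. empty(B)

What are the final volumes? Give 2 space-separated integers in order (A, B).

Step 1: empty(B) -> (A=0 B=0)
Step 2: fill(A) -> (A=7 B=0)
Step 3: pour(A -> B) -> (A=0 B=7)
Step 4: pour(B -> A) -> (A=7 B=0)
Step 5: fill(B) -> (A=7 B=12)
Step 6: empty(B) -> (A=7 B=0)
Step 7: fill(B) -> (A=7 B=12)
Step 8: empty(B) -> (A=7 B=0)

Answer: 7 0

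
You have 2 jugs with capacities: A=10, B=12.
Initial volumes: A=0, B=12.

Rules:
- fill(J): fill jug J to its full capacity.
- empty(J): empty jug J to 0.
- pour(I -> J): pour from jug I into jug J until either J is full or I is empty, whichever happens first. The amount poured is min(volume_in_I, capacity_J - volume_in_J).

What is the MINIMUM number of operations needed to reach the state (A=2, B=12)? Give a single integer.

BFS from (A=0, B=12). One shortest path:
  1. pour(B -> A) -> (A=10 B=2)
  2. empty(A) -> (A=0 B=2)
  3. pour(B -> A) -> (A=2 B=0)
  4. fill(B) -> (A=2 B=12)
Reached target in 4 moves.

Answer: 4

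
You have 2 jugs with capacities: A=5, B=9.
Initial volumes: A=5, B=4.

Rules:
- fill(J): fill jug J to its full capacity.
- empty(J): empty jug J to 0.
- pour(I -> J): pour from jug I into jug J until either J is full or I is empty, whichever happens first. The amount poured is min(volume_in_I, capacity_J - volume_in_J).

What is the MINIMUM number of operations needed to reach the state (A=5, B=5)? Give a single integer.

Answer: 3

Derivation:
BFS from (A=5, B=4). One shortest path:
  1. empty(B) -> (A=5 B=0)
  2. pour(A -> B) -> (A=0 B=5)
  3. fill(A) -> (A=5 B=5)
Reached target in 3 moves.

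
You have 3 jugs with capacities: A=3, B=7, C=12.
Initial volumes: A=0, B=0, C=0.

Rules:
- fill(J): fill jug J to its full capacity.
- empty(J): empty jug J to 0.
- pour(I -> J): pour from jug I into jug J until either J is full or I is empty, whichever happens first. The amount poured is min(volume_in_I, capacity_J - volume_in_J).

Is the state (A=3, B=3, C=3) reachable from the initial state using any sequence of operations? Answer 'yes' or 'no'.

Answer: yes

Derivation:
BFS from (A=0, B=0, C=0):
  1. fill(A) -> (A=3 B=0 C=0)
  2. pour(A -> B) -> (A=0 B=3 C=0)
  3. fill(A) -> (A=3 B=3 C=0)
  4. pour(A -> C) -> (A=0 B=3 C=3)
  5. fill(A) -> (A=3 B=3 C=3)
Target reached → yes.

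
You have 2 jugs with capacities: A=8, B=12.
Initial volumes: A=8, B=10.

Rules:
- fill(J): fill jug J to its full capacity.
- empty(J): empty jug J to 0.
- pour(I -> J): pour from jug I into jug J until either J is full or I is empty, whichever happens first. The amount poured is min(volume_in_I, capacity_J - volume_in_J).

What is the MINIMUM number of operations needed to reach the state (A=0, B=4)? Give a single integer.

Answer: 4

Derivation:
BFS from (A=8, B=10). One shortest path:
  1. empty(A) -> (A=0 B=10)
  2. fill(B) -> (A=0 B=12)
  3. pour(B -> A) -> (A=8 B=4)
  4. empty(A) -> (A=0 B=4)
Reached target in 4 moves.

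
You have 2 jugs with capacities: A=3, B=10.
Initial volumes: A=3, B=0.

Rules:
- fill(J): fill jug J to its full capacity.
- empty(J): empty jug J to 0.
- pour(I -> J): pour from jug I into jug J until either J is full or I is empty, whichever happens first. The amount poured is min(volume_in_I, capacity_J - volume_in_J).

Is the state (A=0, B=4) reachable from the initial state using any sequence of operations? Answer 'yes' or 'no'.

Answer: yes

Derivation:
BFS from (A=3, B=0):
  1. empty(A) -> (A=0 B=0)
  2. fill(B) -> (A=0 B=10)
  3. pour(B -> A) -> (A=3 B=7)
  4. empty(A) -> (A=0 B=7)
  5. pour(B -> A) -> (A=3 B=4)
  6. empty(A) -> (A=0 B=4)
Target reached → yes.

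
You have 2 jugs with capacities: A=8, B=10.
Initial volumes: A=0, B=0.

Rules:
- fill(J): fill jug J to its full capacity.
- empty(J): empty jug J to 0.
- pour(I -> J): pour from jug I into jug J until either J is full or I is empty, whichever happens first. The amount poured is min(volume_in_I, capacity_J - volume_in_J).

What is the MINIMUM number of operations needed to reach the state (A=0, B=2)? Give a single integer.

Answer: 3

Derivation:
BFS from (A=0, B=0). One shortest path:
  1. fill(B) -> (A=0 B=10)
  2. pour(B -> A) -> (A=8 B=2)
  3. empty(A) -> (A=0 B=2)
Reached target in 3 moves.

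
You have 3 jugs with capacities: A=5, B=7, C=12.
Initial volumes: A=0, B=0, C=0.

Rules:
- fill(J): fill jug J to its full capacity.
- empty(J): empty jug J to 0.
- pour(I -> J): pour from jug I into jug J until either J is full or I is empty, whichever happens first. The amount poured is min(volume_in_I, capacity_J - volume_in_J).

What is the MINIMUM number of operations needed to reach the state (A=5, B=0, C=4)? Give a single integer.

BFS from (A=0, B=0, C=0). One shortest path:
  1. fill(B) -> (A=0 B=7 C=0)
  2. pour(B -> A) -> (A=5 B=2 C=0)
  3. empty(A) -> (A=0 B=2 C=0)
  4. pour(B -> A) -> (A=2 B=0 C=0)
  5. fill(B) -> (A=2 B=7 C=0)
  6. pour(B -> A) -> (A=5 B=4 C=0)
  7. pour(B -> C) -> (A=5 B=0 C=4)
Reached target in 7 moves.

Answer: 7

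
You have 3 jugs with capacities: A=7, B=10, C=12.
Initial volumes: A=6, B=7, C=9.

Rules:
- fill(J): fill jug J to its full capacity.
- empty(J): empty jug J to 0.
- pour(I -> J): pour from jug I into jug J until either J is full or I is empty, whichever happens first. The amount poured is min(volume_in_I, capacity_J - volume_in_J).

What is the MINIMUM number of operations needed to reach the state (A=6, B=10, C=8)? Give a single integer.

Answer: 5

Derivation:
BFS from (A=6, B=7, C=9). One shortest path:
  1. pour(C -> B) -> (A=6 B=10 C=6)
  2. empty(B) -> (A=6 B=0 C=6)
  3. pour(C -> B) -> (A=6 B=6 C=0)
  4. fill(C) -> (A=6 B=6 C=12)
  5. pour(C -> B) -> (A=6 B=10 C=8)
Reached target in 5 moves.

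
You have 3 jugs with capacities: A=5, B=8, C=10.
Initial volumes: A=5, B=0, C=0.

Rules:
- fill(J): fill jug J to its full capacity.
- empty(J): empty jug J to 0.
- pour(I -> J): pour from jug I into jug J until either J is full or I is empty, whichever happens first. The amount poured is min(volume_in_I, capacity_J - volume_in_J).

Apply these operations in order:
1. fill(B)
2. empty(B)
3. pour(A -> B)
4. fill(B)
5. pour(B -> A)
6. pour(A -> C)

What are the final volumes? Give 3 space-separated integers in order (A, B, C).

Answer: 0 3 5

Derivation:
Step 1: fill(B) -> (A=5 B=8 C=0)
Step 2: empty(B) -> (A=5 B=0 C=0)
Step 3: pour(A -> B) -> (A=0 B=5 C=0)
Step 4: fill(B) -> (A=0 B=8 C=0)
Step 5: pour(B -> A) -> (A=5 B=3 C=0)
Step 6: pour(A -> C) -> (A=0 B=3 C=5)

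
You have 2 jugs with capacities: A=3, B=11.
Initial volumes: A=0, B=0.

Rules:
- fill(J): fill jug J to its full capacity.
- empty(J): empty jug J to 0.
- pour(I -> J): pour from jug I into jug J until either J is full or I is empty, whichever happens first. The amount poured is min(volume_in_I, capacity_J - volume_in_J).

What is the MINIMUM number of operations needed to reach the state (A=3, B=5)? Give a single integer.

BFS from (A=0, B=0). One shortest path:
  1. fill(B) -> (A=0 B=11)
  2. pour(B -> A) -> (A=3 B=8)
  3. empty(A) -> (A=0 B=8)
  4. pour(B -> A) -> (A=3 B=5)
Reached target in 4 moves.

Answer: 4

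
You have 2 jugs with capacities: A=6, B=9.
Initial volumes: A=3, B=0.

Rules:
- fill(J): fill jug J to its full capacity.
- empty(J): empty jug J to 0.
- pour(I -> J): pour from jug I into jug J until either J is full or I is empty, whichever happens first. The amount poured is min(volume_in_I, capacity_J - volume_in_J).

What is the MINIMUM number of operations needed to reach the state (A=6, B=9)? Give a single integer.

Answer: 2

Derivation:
BFS from (A=3, B=0). One shortest path:
  1. fill(A) -> (A=6 B=0)
  2. fill(B) -> (A=6 B=9)
Reached target in 2 moves.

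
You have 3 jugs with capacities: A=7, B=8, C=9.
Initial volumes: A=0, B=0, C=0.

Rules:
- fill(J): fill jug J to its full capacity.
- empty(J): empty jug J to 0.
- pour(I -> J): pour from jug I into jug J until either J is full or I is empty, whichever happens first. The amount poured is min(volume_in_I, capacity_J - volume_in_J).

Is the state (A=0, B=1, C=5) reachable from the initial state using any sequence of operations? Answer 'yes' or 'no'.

BFS from (A=0, B=0, C=0):
  1. fill(A) -> (A=7 B=0 C=0)
  2. fill(B) -> (A=7 B=8 C=0)
  3. pour(A -> C) -> (A=0 B=8 C=7)
  4. pour(B -> A) -> (A=7 B=1 C=7)
  5. pour(A -> C) -> (A=5 B=1 C=9)
  6. empty(C) -> (A=5 B=1 C=0)
  7. pour(A -> C) -> (A=0 B=1 C=5)
Target reached → yes.

Answer: yes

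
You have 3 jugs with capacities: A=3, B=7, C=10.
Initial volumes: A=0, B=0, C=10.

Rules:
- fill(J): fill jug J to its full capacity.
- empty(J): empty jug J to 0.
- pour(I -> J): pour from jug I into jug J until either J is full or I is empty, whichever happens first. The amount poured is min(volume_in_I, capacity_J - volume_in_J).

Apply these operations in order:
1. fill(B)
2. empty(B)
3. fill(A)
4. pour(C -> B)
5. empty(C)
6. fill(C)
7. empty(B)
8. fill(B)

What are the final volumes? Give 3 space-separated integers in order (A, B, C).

Step 1: fill(B) -> (A=0 B=7 C=10)
Step 2: empty(B) -> (A=0 B=0 C=10)
Step 3: fill(A) -> (A=3 B=0 C=10)
Step 4: pour(C -> B) -> (A=3 B=7 C=3)
Step 5: empty(C) -> (A=3 B=7 C=0)
Step 6: fill(C) -> (A=3 B=7 C=10)
Step 7: empty(B) -> (A=3 B=0 C=10)
Step 8: fill(B) -> (A=3 B=7 C=10)

Answer: 3 7 10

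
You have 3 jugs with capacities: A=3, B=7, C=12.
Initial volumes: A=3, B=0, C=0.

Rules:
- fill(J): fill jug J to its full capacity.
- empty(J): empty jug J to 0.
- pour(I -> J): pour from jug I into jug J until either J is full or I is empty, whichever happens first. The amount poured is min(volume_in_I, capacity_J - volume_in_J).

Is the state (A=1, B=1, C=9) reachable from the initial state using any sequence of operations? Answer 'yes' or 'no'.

BFS explored all 284 reachable states.
Reachable set includes: (0,0,0), (0,0,1), (0,0,2), (0,0,3), (0,0,4), (0,0,5), (0,0,6), (0,0,7), (0,0,8), (0,0,9), (0,0,10), (0,0,11) ...
Target (A=1, B=1, C=9) not in reachable set → no.

Answer: no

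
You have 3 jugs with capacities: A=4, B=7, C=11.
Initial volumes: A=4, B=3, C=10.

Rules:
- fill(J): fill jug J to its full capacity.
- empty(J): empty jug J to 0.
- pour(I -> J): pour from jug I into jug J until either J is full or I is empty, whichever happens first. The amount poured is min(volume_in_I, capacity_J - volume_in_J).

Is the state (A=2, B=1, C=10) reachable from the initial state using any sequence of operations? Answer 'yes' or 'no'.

BFS explored all 300 reachable states.
Reachable set includes: (0,0,0), (0,0,1), (0,0,2), (0,0,3), (0,0,4), (0,0,5), (0,0,6), (0,0,7), (0,0,8), (0,0,9), (0,0,10), (0,0,11) ...
Target (A=2, B=1, C=10) not in reachable set → no.

Answer: no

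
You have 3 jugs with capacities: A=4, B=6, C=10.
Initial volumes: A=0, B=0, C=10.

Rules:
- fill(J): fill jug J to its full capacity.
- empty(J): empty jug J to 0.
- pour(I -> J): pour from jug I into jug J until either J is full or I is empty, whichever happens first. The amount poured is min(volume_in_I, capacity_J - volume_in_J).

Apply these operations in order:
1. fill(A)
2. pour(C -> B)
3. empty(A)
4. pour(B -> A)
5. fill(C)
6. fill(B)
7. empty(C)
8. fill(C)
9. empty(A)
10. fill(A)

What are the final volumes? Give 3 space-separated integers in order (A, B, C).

Answer: 4 6 10

Derivation:
Step 1: fill(A) -> (A=4 B=0 C=10)
Step 2: pour(C -> B) -> (A=4 B=6 C=4)
Step 3: empty(A) -> (A=0 B=6 C=4)
Step 4: pour(B -> A) -> (A=4 B=2 C=4)
Step 5: fill(C) -> (A=4 B=2 C=10)
Step 6: fill(B) -> (A=4 B=6 C=10)
Step 7: empty(C) -> (A=4 B=6 C=0)
Step 8: fill(C) -> (A=4 B=6 C=10)
Step 9: empty(A) -> (A=0 B=6 C=10)
Step 10: fill(A) -> (A=4 B=6 C=10)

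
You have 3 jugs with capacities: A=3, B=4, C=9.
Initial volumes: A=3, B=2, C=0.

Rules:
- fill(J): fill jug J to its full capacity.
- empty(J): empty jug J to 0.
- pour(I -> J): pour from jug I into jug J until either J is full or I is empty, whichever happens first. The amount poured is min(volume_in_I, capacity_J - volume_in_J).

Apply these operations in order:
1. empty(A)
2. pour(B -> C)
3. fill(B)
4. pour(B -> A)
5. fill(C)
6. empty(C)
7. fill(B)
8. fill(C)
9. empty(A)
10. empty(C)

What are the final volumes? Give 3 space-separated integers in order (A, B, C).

Step 1: empty(A) -> (A=0 B=2 C=0)
Step 2: pour(B -> C) -> (A=0 B=0 C=2)
Step 3: fill(B) -> (A=0 B=4 C=2)
Step 4: pour(B -> A) -> (A=3 B=1 C=2)
Step 5: fill(C) -> (A=3 B=1 C=9)
Step 6: empty(C) -> (A=3 B=1 C=0)
Step 7: fill(B) -> (A=3 B=4 C=0)
Step 8: fill(C) -> (A=3 B=4 C=9)
Step 9: empty(A) -> (A=0 B=4 C=9)
Step 10: empty(C) -> (A=0 B=4 C=0)

Answer: 0 4 0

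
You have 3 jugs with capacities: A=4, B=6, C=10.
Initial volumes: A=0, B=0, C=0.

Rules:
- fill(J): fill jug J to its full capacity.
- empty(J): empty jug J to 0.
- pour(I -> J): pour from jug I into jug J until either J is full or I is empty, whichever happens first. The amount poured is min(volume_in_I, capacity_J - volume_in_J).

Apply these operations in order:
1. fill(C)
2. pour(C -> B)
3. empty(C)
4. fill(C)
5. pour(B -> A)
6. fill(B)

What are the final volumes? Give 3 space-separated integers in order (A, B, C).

Answer: 4 6 10

Derivation:
Step 1: fill(C) -> (A=0 B=0 C=10)
Step 2: pour(C -> B) -> (A=0 B=6 C=4)
Step 3: empty(C) -> (A=0 B=6 C=0)
Step 4: fill(C) -> (A=0 B=6 C=10)
Step 5: pour(B -> A) -> (A=4 B=2 C=10)
Step 6: fill(B) -> (A=4 B=6 C=10)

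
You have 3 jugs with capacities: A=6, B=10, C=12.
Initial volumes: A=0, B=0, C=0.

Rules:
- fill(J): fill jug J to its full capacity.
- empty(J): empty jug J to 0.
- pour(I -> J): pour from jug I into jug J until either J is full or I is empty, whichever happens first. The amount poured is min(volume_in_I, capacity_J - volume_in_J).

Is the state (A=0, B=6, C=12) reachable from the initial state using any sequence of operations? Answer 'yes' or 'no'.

Answer: yes

Derivation:
BFS from (A=0, B=0, C=0):
  1. fill(A) -> (A=6 B=0 C=0)
  2. fill(C) -> (A=6 B=0 C=12)
  3. pour(A -> B) -> (A=0 B=6 C=12)
Target reached → yes.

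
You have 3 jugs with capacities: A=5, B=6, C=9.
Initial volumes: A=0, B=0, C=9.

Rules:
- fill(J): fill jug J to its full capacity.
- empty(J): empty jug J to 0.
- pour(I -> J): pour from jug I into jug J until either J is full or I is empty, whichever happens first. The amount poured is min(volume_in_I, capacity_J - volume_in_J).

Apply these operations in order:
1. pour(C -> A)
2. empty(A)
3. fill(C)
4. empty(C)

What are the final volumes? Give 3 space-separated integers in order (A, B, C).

Answer: 0 0 0

Derivation:
Step 1: pour(C -> A) -> (A=5 B=0 C=4)
Step 2: empty(A) -> (A=0 B=0 C=4)
Step 3: fill(C) -> (A=0 B=0 C=9)
Step 4: empty(C) -> (A=0 B=0 C=0)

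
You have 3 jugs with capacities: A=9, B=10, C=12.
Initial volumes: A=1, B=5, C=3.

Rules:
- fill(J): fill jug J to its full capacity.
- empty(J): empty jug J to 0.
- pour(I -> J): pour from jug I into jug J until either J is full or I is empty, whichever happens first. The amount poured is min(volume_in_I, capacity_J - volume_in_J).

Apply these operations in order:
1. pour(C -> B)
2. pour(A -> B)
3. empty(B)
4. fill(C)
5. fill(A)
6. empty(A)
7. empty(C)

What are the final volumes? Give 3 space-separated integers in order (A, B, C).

Step 1: pour(C -> B) -> (A=1 B=8 C=0)
Step 2: pour(A -> B) -> (A=0 B=9 C=0)
Step 3: empty(B) -> (A=0 B=0 C=0)
Step 4: fill(C) -> (A=0 B=0 C=12)
Step 5: fill(A) -> (A=9 B=0 C=12)
Step 6: empty(A) -> (A=0 B=0 C=12)
Step 7: empty(C) -> (A=0 B=0 C=0)

Answer: 0 0 0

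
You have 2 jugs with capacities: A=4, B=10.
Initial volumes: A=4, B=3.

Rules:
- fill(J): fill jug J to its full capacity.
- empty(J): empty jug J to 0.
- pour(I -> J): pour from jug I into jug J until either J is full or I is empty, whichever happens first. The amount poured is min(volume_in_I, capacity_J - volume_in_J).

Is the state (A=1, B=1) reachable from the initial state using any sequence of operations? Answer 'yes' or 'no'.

BFS explored all 28 reachable states.
Reachable set includes: (0,0), (0,1), (0,2), (0,3), (0,4), (0,5), (0,6), (0,7), (0,8), (0,9), (0,10), (1,0) ...
Target (A=1, B=1) not in reachable set → no.

Answer: no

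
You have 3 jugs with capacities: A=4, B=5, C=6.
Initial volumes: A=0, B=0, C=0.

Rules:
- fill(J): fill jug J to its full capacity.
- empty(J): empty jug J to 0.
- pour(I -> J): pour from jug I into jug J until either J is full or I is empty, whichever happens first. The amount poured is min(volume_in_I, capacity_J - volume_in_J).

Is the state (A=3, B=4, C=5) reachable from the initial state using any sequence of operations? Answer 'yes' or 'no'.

Answer: no

Derivation:
BFS explored all 150 reachable states.
Reachable set includes: (0,0,0), (0,0,1), (0,0,2), (0,0,3), (0,0,4), (0,0,5), (0,0,6), (0,1,0), (0,1,1), (0,1,2), (0,1,3), (0,1,4) ...
Target (A=3, B=4, C=5) not in reachable set → no.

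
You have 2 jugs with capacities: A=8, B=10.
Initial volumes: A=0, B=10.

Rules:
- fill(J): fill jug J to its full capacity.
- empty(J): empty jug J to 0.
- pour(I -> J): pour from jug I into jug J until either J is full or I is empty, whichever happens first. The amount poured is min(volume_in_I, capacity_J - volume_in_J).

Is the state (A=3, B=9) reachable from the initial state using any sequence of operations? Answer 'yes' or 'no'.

Answer: no

Derivation:
BFS explored all 18 reachable states.
Reachable set includes: (0,0), (0,2), (0,4), (0,6), (0,8), (0,10), (2,0), (2,10), (4,0), (4,10), (6,0), (6,10) ...
Target (A=3, B=9) not in reachable set → no.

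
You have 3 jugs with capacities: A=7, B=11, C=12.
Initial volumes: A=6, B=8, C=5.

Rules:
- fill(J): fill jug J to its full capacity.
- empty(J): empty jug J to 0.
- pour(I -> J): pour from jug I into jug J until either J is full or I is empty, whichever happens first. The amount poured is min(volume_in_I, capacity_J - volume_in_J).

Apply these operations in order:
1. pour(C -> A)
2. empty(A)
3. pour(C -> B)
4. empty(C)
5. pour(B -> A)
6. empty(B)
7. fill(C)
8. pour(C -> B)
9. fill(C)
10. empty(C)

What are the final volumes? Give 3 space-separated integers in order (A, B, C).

Step 1: pour(C -> A) -> (A=7 B=8 C=4)
Step 2: empty(A) -> (A=0 B=8 C=4)
Step 3: pour(C -> B) -> (A=0 B=11 C=1)
Step 4: empty(C) -> (A=0 B=11 C=0)
Step 5: pour(B -> A) -> (A=7 B=4 C=0)
Step 6: empty(B) -> (A=7 B=0 C=0)
Step 7: fill(C) -> (A=7 B=0 C=12)
Step 8: pour(C -> B) -> (A=7 B=11 C=1)
Step 9: fill(C) -> (A=7 B=11 C=12)
Step 10: empty(C) -> (A=7 B=11 C=0)

Answer: 7 11 0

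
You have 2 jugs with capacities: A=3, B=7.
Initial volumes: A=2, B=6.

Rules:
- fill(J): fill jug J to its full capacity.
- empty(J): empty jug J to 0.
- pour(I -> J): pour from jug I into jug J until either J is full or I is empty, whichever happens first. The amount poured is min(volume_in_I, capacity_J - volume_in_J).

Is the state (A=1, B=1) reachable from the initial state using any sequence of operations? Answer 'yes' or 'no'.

BFS explored all 21 reachable states.
Reachable set includes: (0,0), (0,1), (0,2), (0,3), (0,4), (0,5), (0,6), (0,7), (1,0), (1,7), (2,0), (2,6) ...
Target (A=1, B=1) not in reachable set → no.

Answer: no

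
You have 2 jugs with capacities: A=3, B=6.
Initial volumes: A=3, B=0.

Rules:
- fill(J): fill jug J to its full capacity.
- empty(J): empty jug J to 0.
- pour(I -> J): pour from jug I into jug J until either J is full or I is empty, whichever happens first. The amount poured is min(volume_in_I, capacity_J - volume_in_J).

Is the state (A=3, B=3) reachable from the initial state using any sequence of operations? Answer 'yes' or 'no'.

Answer: yes

Derivation:
BFS from (A=3, B=0):
  1. pour(A -> B) -> (A=0 B=3)
  2. fill(A) -> (A=3 B=3)
Target reached → yes.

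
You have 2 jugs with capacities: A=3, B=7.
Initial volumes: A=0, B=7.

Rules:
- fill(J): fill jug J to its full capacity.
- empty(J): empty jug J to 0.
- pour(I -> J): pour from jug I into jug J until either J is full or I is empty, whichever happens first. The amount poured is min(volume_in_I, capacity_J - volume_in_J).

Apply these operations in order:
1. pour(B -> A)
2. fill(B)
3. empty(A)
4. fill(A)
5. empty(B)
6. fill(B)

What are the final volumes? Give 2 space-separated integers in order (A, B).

Step 1: pour(B -> A) -> (A=3 B=4)
Step 2: fill(B) -> (A=3 B=7)
Step 3: empty(A) -> (A=0 B=7)
Step 4: fill(A) -> (A=3 B=7)
Step 5: empty(B) -> (A=3 B=0)
Step 6: fill(B) -> (A=3 B=7)

Answer: 3 7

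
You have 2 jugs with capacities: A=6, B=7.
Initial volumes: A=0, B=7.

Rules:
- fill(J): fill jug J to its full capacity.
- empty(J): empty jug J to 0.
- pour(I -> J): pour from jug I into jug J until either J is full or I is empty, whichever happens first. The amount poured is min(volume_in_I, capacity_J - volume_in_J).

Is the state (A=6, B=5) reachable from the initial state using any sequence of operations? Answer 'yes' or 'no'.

BFS from (A=0, B=7):
  1. fill(A) -> (A=6 B=7)
  2. empty(B) -> (A=6 B=0)
  3. pour(A -> B) -> (A=0 B=6)
  4. fill(A) -> (A=6 B=6)
  5. pour(A -> B) -> (A=5 B=7)
  6. empty(B) -> (A=5 B=0)
  7. pour(A -> B) -> (A=0 B=5)
  8. fill(A) -> (A=6 B=5)
Target reached → yes.

Answer: yes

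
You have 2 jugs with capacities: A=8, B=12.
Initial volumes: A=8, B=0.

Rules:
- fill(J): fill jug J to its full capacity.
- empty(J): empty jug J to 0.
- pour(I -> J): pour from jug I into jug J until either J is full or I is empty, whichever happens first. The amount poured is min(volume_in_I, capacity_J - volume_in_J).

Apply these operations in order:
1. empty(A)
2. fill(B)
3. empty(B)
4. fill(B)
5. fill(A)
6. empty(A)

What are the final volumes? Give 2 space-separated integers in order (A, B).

Step 1: empty(A) -> (A=0 B=0)
Step 2: fill(B) -> (A=0 B=12)
Step 3: empty(B) -> (A=0 B=0)
Step 4: fill(B) -> (A=0 B=12)
Step 5: fill(A) -> (A=8 B=12)
Step 6: empty(A) -> (A=0 B=12)

Answer: 0 12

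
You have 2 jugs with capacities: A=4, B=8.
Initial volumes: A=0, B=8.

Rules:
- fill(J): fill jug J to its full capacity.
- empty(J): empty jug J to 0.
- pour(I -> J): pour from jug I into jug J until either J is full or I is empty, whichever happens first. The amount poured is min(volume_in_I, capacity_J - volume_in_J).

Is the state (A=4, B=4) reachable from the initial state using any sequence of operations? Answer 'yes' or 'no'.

BFS from (A=0, B=8):
  1. pour(B -> A) -> (A=4 B=4)
Target reached → yes.

Answer: yes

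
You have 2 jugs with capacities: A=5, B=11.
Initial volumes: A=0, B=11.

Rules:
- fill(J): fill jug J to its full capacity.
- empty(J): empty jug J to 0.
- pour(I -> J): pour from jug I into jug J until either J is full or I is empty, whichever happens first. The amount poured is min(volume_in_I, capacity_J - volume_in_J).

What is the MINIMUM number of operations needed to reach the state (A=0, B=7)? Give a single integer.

Answer: 8

Derivation:
BFS from (A=0, B=11). One shortest path:
  1. pour(B -> A) -> (A=5 B=6)
  2. empty(A) -> (A=0 B=6)
  3. pour(B -> A) -> (A=5 B=1)
  4. empty(A) -> (A=0 B=1)
  5. pour(B -> A) -> (A=1 B=0)
  6. fill(B) -> (A=1 B=11)
  7. pour(B -> A) -> (A=5 B=7)
  8. empty(A) -> (A=0 B=7)
Reached target in 8 moves.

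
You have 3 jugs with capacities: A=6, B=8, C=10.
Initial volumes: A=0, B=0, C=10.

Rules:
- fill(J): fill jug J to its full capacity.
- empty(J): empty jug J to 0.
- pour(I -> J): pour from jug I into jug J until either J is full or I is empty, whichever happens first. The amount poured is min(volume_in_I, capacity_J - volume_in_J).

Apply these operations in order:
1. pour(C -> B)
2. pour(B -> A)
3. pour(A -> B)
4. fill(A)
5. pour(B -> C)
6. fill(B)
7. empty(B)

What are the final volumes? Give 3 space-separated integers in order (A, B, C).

Answer: 6 0 10

Derivation:
Step 1: pour(C -> B) -> (A=0 B=8 C=2)
Step 2: pour(B -> A) -> (A=6 B=2 C=2)
Step 3: pour(A -> B) -> (A=0 B=8 C=2)
Step 4: fill(A) -> (A=6 B=8 C=2)
Step 5: pour(B -> C) -> (A=6 B=0 C=10)
Step 6: fill(B) -> (A=6 B=8 C=10)
Step 7: empty(B) -> (A=6 B=0 C=10)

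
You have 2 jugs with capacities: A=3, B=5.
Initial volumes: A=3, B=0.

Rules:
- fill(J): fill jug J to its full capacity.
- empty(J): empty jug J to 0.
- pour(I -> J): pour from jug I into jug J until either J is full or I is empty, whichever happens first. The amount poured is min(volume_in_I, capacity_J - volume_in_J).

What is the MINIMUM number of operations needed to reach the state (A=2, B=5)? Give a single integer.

BFS from (A=3, B=0). One shortest path:
  1. empty(A) -> (A=0 B=0)
  2. fill(B) -> (A=0 B=5)
  3. pour(B -> A) -> (A=3 B=2)
  4. empty(A) -> (A=0 B=2)
  5. pour(B -> A) -> (A=2 B=0)
  6. fill(B) -> (A=2 B=5)
Reached target in 6 moves.

Answer: 6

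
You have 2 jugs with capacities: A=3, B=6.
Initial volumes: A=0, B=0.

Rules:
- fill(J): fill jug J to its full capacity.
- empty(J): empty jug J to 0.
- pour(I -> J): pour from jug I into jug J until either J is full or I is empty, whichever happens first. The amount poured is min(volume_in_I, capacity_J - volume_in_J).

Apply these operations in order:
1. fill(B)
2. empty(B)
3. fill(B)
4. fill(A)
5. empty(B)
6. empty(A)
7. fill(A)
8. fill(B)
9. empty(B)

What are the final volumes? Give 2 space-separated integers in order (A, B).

Step 1: fill(B) -> (A=0 B=6)
Step 2: empty(B) -> (A=0 B=0)
Step 3: fill(B) -> (A=0 B=6)
Step 4: fill(A) -> (A=3 B=6)
Step 5: empty(B) -> (A=3 B=0)
Step 6: empty(A) -> (A=0 B=0)
Step 7: fill(A) -> (A=3 B=0)
Step 8: fill(B) -> (A=3 B=6)
Step 9: empty(B) -> (A=3 B=0)

Answer: 3 0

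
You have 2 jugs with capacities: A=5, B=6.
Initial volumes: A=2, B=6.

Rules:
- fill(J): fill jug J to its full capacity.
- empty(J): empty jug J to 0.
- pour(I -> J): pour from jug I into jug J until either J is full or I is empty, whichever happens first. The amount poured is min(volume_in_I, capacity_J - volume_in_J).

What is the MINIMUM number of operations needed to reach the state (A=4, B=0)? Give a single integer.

Answer: 6

Derivation:
BFS from (A=2, B=6). One shortest path:
  1. fill(A) -> (A=5 B=6)
  2. empty(B) -> (A=5 B=0)
  3. pour(A -> B) -> (A=0 B=5)
  4. fill(A) -> (A=5 B=5)
  5. pour(A -> B) -> (A=4 B=6)
  6. empty(B) -> (A=4 B=0)
Reached target in 6 moves.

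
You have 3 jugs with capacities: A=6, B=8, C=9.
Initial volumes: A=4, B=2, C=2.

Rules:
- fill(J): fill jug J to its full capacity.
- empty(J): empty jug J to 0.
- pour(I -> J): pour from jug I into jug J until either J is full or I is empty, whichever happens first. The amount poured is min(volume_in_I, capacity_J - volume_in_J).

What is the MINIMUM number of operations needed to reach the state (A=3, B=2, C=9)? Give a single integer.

BFS from (A=4, B=2, C=2). One shortest path:
  1. pour(A -> C) -> (A=0 B=2 C=6)
  2. fill(A) -> (A=6 B=2 C=6)
  3. pour(A -> C) -> (A=3 B=2 C=9)
Reached target in 3 moves.

Answer: 3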